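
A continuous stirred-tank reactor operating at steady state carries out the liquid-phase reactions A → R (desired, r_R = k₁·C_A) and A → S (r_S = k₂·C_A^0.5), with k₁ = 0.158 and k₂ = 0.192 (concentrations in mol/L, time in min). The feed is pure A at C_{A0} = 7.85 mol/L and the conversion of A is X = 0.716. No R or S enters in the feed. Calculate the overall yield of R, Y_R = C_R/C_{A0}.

Exit C_A = C_{A0}(1−X) = 7.85×0.284 = 2.229 mol/L.
Rates in a CSTR are evaluated at the outlet concentration: r_R = 0.158×2.229 = 0.3522, r_S = 0.192×2.229^0.5 = 0.2867.
Fraction of consumed A going to R: r_R/(r_R+r_S) = 0.5513.
C_R = 0.5513·C_{A0}·X = 0.5513×7.85×0.716 = 3.10 mol/L; Y_R = C_R/C_{A0} = 0.395.

0.395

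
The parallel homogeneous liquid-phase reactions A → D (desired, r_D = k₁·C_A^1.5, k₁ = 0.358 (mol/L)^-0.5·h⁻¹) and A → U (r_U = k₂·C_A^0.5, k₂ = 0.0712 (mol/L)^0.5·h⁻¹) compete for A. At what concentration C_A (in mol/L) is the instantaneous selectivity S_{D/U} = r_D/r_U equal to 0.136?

0.0270 mol/L

S_{D/U} = (k₁/k₂)·C_A ⇒ C_A = S·k₂/k₁.
= 0.136×0.0712/0.358 = 0.0270 mol/L.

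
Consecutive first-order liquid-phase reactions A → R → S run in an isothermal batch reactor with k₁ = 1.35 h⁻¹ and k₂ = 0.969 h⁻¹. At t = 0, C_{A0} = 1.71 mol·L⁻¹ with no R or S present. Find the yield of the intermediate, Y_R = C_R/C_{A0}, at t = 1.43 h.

0.372

The intermediate concentration in a first-order A→B→C sequence is C_R = k₁C_{A0}(e^(−k₁t) − e^(−k₂t))/(k₂−k₁).
e^(−k₁t) = e^(−1.35×1.43) = e^(−1.931) = 0.1451; e^(−k₂t) = e^(−1.386) = 0.2502.
C_R = 1.35×1.71/(0.969−1.35) × (0.1451−0.2502) = (-6.059)×(-0.1051) = 0.6367 mol·L⁻¹.
Y_R = C_R/C_{A0} = 0.6367/1.71 = 0.372.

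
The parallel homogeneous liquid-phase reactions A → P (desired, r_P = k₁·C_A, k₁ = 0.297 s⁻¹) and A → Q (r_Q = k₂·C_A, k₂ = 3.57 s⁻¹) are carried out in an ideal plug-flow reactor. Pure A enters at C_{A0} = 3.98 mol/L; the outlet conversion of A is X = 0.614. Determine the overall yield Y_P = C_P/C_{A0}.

0.0472

C_A = C_{A0}(1−X) = 1.536 mol/L.
Both paths are first order in A, so the instantaneous fraction to P is constant: dC_P/d(−C_A) = k₁/(k₁+k₂) = 0.07680.
C_P = 0.07680·(C_{A0}−C_A) = 0.07680×2.444 = 0.188 mol/L.
Y_P = C_P/C_{A0} = 0.1877/3.98 = 0.0472.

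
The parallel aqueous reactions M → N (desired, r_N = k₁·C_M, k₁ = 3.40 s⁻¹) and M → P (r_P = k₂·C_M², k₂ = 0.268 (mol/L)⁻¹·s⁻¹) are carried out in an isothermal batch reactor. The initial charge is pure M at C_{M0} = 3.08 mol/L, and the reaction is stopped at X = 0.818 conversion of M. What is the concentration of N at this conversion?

2.21 mol/L

C_M = C_{M0}(1−X) = 0.5606 mol/L.
Along a PFR/batch, dC_N/dC_M = −r_N/(r_N+r_P) = −k₁/(k₁+k₂·C_M).
Integrating from C_{M0} to C_M: C_N = (3.40/0.268)·ln[(3.40+0.268·3.08)/(3.40+0.268·0.561)] = 12.69·ln(4.225/3.550) = 2.209 mol/L.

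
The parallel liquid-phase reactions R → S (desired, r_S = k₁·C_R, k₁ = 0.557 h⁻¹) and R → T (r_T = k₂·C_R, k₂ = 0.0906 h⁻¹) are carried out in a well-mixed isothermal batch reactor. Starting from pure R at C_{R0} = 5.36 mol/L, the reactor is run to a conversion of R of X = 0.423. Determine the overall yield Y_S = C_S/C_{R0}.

C_R = C_{R0}(1−X) = 3.093 mol/L.
Both paths are first order in R, so the instantaneous fraction to S is constant: dC_S/d(−C_R) = k₁/(k₁+k₂) = 0.8601.
C_S = 0.8601·(C_{R0}−C_R) = 0.8601×2.267 = 1.95 mol/L.
Y_S = C_S/C_{R0} = 1.950/5.36 = 0.364.

0.364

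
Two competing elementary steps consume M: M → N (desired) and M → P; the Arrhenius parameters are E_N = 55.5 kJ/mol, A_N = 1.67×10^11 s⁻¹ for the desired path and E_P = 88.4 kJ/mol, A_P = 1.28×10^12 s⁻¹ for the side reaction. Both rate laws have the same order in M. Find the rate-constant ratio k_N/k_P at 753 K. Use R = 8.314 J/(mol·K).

With equal orders, S_{N/P} = k_N/k_P = (A_N/A_P)·exp[(E_P−E_N)/(RT)].
(E_P−E_N)/(RT) = (88.4−55.5)×10³/(8.314×753) = 32900/6260 = 5.255.
k_N/k_P = (1.67×10^11/1.28×10^12)·exp(5.255) = 0.1305 × 191.6 = 25.0.

25.0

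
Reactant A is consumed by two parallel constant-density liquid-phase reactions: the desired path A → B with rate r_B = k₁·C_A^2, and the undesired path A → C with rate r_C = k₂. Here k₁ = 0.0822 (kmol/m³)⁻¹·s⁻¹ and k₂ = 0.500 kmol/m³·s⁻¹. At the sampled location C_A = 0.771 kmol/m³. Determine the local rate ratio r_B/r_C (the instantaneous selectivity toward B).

0.0977

S_{B/C} = r_B/r_C = (k₁·C_A^2)/(k₂) = (k₁/k₂)·C_A^2.
= (0.0822×0.7710^2) / (0.500) = 0.04886/0.5000 = 0.0977.
Since the desired path is higher order in A, keeping C_A high (PFR or concentrated feed) favours B.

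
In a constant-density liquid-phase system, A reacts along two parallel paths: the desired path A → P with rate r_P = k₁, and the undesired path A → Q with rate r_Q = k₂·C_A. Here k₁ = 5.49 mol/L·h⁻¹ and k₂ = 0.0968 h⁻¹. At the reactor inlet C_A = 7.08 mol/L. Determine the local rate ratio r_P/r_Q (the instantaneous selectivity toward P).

S_{P/Q} = r_P/r_Q = (k₁)/(k₂·C_A) = (k₁/k₂)·C_A⁻¹.
= (5.49) / (0.0968×7.080) = 5.490/0.6853 = 8.01.

8.01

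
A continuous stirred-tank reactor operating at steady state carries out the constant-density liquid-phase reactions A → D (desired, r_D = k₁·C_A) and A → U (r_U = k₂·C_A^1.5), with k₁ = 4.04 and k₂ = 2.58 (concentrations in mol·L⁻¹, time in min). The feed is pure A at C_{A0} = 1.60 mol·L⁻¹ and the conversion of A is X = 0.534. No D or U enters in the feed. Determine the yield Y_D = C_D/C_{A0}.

0.344

Exit C_A = C_{A0}(1−X) = 1.60×0.466 = 0.7456 mol·L⁻¹.
In a CSTR the entire volume is at exit conditions, so r_D = 4.04×0.7456 = 3.012 and r_U = 2.58×0.7456^1.5 = 1.661.
Fraction of consumed A going to D: r_D/(r_D+r_U) = 0.6446.
C_D = 0.6446·C_{A0}·X = 0.6446×1.60×0.534 = 0.551 mol·L⁻¹; Y_D = C_D/C_{A0} = 0.344.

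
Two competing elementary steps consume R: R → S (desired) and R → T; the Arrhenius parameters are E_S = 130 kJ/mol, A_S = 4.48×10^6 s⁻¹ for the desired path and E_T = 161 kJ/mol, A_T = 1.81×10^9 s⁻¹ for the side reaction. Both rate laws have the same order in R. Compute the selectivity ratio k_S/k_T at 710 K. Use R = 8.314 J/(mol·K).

0.472

Since both paths have the same order in R, the concentration cancels and S_{S/T} = k_S/k_T = (A_S/A_T)·exp[(E_T−E_S)/(RT)].
(E_T−E_S)/(RT) = (161−130)×10³/(8.314×710) = 31000/5903 = 5.252.
k_S/k_T = (4.48×10^6/1.81×10^9)·exp(5.252) = 0.002475 × 190.9 = 0.472.
Since E_S < E_T, lowering the temperature improves selectivity toward S.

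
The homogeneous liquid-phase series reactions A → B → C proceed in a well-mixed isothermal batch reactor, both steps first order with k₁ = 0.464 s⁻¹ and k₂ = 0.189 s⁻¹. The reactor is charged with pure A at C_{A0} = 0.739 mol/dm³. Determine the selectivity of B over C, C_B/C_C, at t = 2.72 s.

2.87

The intermediate concentration in a first-order A→B→C sequence is C_B = k₁C_{A0}(e^(−k₁t) − e^(−k₂t))/(k₂−k₁).
e^(−k₁t) = e^(−0.464×2.72) = e^(−1.262) = 0.2831; e^(−k₂t) = e^(−0.5141) = 0.5981.
C_B = 0.464×0.739/(0.189−0.464) × (0.2831−0.5981) = (-1.247)×(-0.3150) = 0.3928 mol/dm³.
C_A = C_{A0}e^(−k₁t) = 0.2092 mol/dm³, so C_C = C_{A0}−C_A−C_B = 0.1371 mol/dm³; C_B/C_C = 2.87.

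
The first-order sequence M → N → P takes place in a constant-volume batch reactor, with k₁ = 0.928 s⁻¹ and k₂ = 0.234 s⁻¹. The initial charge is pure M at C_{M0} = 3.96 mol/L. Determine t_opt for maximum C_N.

The intermediate peaks when r₁ = r₂, i.e. k₁e^(−k₁t) = k₂e^(−k₂t), giving t_opt = ln(k₂/k₁)/(k₂−k₁).
= ln(0.234/0.928)/(0.234−0.928) = ln(0.2522)/-0.6940 = -1.378/-0.6940 = 1.99 s.

1.99 s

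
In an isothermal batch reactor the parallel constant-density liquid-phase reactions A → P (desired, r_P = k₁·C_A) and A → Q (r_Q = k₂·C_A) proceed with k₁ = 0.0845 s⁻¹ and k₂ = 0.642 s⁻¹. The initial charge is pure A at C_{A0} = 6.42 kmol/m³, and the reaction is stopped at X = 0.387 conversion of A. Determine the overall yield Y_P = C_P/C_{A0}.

0.0450

C_A = C_{A0}(1−X) = 3.935 kmol/m³.
Both paths are first order in A, so the instantaneous fraction to P is constant: dC_P/d(−C_A) = k₁/(k₁+k₂) = 0.1163.
C_P = 0.1163·(C_{A0}−C_A) = 0.1163×2.485 = 0.289 kmol/m³.
Y_P = C_P/C_{A0} = 0.2890/6.42 = 0.0450.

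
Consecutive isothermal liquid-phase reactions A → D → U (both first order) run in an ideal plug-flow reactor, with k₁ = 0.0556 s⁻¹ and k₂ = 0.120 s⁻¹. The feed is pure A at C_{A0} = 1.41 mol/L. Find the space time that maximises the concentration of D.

For first-order series the maximum of C_D occurs at τ_opt = ln(k₂/k₁)/(k₂−k₁).
= ln(0.120/0.0556)/(0.120−0.0556) = ln(2.158)/0.06440 = 0.7693/0.06440 = 11.9 s.

11.9 s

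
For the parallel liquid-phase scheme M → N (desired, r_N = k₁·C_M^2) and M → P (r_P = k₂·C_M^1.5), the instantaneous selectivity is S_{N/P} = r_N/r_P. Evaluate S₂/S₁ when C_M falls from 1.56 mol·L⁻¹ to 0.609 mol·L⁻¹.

S_{N/P} = (k₁/k₂)·C_M^0.5, so S₂/S₁ = (C_{M,2}/C_{M,1})^0.5.
= (0.609/1.56)^0.5 = (0.3904)^0.5 = 0.625.
Selectivity toward N falls as C_M falls — high-concentration operation is favoured.

0.625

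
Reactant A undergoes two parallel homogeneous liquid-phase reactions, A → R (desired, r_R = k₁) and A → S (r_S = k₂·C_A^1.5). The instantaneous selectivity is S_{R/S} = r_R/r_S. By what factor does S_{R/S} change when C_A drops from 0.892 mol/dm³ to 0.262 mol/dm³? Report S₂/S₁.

6.28

S_{R/S} = (k₁/k₂)·C_A^-1.5, so S₂/S₁ = (C_{A,2}/C_{A,1})^-1.5.
= (0.262/0.892)^(-1.5) = (0.2937)^(-1.5) = 6.28.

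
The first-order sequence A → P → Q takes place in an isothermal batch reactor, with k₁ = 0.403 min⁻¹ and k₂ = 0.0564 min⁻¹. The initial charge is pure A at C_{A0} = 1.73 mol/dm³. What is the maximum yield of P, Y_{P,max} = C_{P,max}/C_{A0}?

For a first-order series the maximum intermediate yield is C_{P,max}/C_{A0} = (k₁/k₂)^[k₂/(k₂−k₁)].
= (0.403/0.0564)^(0.0564/(0.0564−0.403)) = (7.145)^(-0.1627) = 0.7262.

0.726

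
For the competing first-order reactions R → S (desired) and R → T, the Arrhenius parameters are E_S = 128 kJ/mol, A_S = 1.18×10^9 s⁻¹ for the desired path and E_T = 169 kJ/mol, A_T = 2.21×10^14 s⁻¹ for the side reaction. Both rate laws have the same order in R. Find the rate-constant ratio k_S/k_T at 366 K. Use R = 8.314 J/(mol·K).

With equal orders, S_{S/T} = k_S/k_T = (A_S/A_T)·exp[(E_T−E_S)/(RT)].
(E_T−E_S)/(RT) = (169−128)×10³/(8.314×366) = 41000/3043 = 13.47.
k_S/k_T = (1.18×10^9/2.21×10^14)·exp(13.47) = 5.339×10^-6 × 7.106×10^5 = 3.79.

3.79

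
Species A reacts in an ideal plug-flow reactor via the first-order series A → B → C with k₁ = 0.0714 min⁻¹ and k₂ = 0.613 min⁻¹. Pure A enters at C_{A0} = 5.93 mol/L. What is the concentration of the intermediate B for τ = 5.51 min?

0.501 mol/L

For first-order series with pure A initially, C_B(τ) = k₁C_{A0}/(k₂−k₁)·(e^(−k₁τ) − e^(−k₂τ)).
e^(−k₁τ) = e^(−0.0714×5.51) = e^(−0.3934) = 0.6747; e^(−k₂τ) = e^(−3.378) = 0.03413.
C_B = 0.0714×5.93/(0.613−0.0714) × (0.6747−0.03413) = 0.7818×0.6406 = 0.5008 mol/L.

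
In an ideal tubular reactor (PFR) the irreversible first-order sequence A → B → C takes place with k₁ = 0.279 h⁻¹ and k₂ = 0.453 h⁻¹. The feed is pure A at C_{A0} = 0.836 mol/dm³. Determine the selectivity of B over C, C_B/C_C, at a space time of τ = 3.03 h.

0.978

Solving the coupled first-order balances gives C_B(τ) = [k₁/(k₂−k₁)]·C_{A0}·(e^(−k₁τ) − e^(−k₂τ)).
e^(−k₁τ) = e^(−0.279×3.03) = e^(−0.8454) = 0.4294; e^(−k₂τ) = e^(−1.373) = 0.2534.
C_B = 0.279×0.836/(0.453−0.279) × (0.4294−0.2534) = 1.340×0.1759 = 0.2359 mol/dm³.
C_A = C_{A0}e^(−k₁τ) = 0.3590 mol/dm³, so C_C = C_{A0}−C_A−C_B = 0.2412 mol/dm³; C_B/C_C = 0.978.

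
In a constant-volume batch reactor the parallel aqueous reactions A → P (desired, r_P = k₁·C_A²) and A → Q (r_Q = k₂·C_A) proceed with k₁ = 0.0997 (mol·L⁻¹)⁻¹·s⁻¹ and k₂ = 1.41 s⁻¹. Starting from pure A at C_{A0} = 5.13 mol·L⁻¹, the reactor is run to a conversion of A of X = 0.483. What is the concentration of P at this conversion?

C_A = C_{A0}(1−X) = 2.652 mol·L⁻¹.
Along a PFR/batch, dC_Q/dC_A = −r_Q/(r_P+r_Q) = −k₂/(k₂+k₁·C_A).
Integrating from C_{A0} to C_A: C_Q = (1.41/0.0997)·ln[(1.41+0.0997·5.13)/(1.41+0.0997·2.65)] = 14.14·ln(1.921/1.674) = 1.946 mol·L⁻¹.
Then C_P = (C_{A0}−C_A) − C_Q = 2.478 − 1.946 = 0.5316 mol·L⁻¹.

0.532 mol·L⁻¹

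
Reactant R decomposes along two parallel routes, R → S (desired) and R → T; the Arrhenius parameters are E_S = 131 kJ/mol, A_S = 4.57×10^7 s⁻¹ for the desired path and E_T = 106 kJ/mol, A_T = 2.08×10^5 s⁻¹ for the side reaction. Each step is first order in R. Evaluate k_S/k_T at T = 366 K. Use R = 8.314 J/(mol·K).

Since both paths have the same order in R, the concentration cancels and S_{S/T} = k_S/k_T = (A_S/A_T)·exp[(E_T−E_S)/(RT)].
(E_T−E_S)/(RT) = (106−131)×10³/(8.314×366) = -25000/3043 = -8.216.
k_S/k_T = (4.57×10^7/2.08×10^5)·exp(-8.216) = 219.7 × 2.704×10^-4 = 0.0594.
Since E_S > E_T, raising the temperature improves selectivity toward S.

0.0594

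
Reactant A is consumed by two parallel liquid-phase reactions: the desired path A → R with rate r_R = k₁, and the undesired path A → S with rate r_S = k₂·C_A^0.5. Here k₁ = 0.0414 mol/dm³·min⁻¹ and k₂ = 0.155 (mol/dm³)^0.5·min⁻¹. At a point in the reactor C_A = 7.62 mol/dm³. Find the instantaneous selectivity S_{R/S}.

S_{R/S} = r_R/r_S = (k₁)/(k₂·C_A^0.5) = (k₁/k₂)·C_A^-0.5.
= (0.0414) / (0.155×7.620^0.5) = 0.04140/0.4279 = 0.0968.

0.0968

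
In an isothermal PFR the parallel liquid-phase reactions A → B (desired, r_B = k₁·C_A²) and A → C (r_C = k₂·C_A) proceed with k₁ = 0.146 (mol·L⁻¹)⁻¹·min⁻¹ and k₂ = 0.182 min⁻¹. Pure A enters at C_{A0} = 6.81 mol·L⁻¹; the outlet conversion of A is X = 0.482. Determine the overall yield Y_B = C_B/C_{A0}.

C_A = C_{A0}(1−X) = 3.528 mol·L⁻¹.
Along a PFR/batch, dC_C/dC_A = −r_C/(r_B+r_C) = −k₂/(k₂+k₁·C_A).
Integrating from C_{A0} to C_A: C_C = (0.182/0.146)·ln[(0.182+0.146·6.81)/(0.182+0.146·3.53)] = 1.247·ln(1.176/0.6970) = 0.6523 mol·L⁻¹.
Then C_B = (C_{A0}−C_A) − C_C = 3.282 − 0.6523 = 2.630 mol·L⁻¹.
Y_B = C_B/C_{A0} = 2.630/6.81 = 0.386.

0.386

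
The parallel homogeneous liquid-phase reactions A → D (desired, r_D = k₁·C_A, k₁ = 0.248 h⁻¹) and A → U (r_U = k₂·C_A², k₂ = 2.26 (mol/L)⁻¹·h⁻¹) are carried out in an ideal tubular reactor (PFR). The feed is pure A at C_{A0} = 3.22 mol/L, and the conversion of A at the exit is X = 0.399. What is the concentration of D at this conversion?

0.0535 mol/L

C_A = C_{A0}(1−X) = 1.935 mol/L.
Along a PFR/batch, dC_D/dC_A = −r_D/(r_D+r_U) = −k₁/(k₁+k₂·C_A).
Integrating from C_{A0} to C_A: C_D = (0.248/2.26)·ln[(0.248+2.26·3.22)/(0.248+2.26·1.94)] = 0.1097·ln(7.525/4.622) = 0.05350 mol/L.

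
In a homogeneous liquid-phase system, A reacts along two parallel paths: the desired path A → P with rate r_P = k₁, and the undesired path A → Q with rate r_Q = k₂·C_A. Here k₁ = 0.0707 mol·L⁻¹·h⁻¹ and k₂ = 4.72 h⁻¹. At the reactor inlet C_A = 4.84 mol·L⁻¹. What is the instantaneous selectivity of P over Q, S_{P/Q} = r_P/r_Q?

0.00309

S_{P/Q} = r_P/r_Q = (k₁)/(k₂·C_A) = (k₁/k₂)·C_A⁻¹.
= (0.0707) / (4.72×4.840) = 0.07070/22.84 = 0.00309.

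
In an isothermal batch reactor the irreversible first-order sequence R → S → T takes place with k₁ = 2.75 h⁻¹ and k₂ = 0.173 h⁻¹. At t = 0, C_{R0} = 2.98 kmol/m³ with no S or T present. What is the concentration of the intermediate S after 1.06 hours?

2.47 kmol/m³

For first-order series with pure R initially, C_S(t) = k₁C_{R0}/(k₂−k₁)·(e^(−k₁t) − e^(−k₂t)).
e^(−k₁t) = e^(−2.75×1.06) = e^(−2.915) = 0.05420; e^(−k₂t) = e^(−0.1834) = 0.8325.
C_S = 2.75×2.98/(0.173−2.75) × (0.05420−0.8325) = (-3.180)×(-0.7782) = 2.475 kmol/m³.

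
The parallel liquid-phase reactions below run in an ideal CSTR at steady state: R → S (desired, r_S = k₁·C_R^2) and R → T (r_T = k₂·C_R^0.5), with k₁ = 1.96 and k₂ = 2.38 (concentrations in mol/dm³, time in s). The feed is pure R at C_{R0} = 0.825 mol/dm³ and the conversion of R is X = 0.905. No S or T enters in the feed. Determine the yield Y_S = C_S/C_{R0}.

0.0161

Exit C_R = C_{R0}(1−X) = 0.825×0.0950 = 0.07837 mol/dm³.
In a CSTR the entire volume is at exit conditions, so r_S = 1.96×0.07837^2 = 0.01204 and r_T = 2.38×0.07837^0.5 = 0.6663.
Fraction of consumed R going to S: r_S/(r_S+r_T) = 0.01775.
C_S = 0.01775·C_{R0}·X = 0.01775×0.825×0.905 = 0.0133 mol/dm³; Y_S = C_S/C_{R0} = 0.0161.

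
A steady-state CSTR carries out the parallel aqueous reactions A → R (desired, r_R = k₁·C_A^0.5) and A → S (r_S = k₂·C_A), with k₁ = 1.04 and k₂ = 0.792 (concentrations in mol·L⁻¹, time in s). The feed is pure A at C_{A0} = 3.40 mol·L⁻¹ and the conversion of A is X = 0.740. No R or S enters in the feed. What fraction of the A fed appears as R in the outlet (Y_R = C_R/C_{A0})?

Exit C_A = C_{A0}(1−X) = 3.40×0.260 = 0.8840 mol·L⁻¹.
A CSTR operates uniformly at the exit composition, giving r_R = 0.9778 and r_S = 0.7001 (each k·C_A^n at C_A = 0.8840).
Fraction of consumed A going to R: r_R/(r_R+r_S) = 0.5827.
C_R = 0.5827·C_{A0}·X = 0.5827×3.40×0.740 = 1.47 mol·L⁻¹; Y_R = C_R/C_{A0} = 0.431.

0.431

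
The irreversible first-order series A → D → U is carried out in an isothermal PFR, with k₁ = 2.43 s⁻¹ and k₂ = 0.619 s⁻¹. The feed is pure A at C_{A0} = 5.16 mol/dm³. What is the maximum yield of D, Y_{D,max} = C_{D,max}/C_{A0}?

0.627

At the optimum, C_{D,max}/C_{A0} = (k₁/k₂)^[k₂/(k₂−k₁)].
= (2.43/0.619)^(0.619/(0.619−2.43)) = (3.926)^(-0.3418) = 0.6266.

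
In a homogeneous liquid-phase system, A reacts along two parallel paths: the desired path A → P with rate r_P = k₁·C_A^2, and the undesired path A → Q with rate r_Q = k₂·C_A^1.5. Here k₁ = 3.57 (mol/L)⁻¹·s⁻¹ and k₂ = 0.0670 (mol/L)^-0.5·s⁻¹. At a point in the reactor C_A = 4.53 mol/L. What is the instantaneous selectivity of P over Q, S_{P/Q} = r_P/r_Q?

S_{P/Q} = r_P/r_Q = (k₁·C_A^2)/(k₂·C_A^1.5) = (k₁/k₂)·C_A^0.5.
= (3.57×4.530^2) / (0.0670×4.530^1.5) = 73.26/0.6460 = 113.
Since the desired path is higher order in A, keeping C_A high (PFR or concentrated feed) favours P.

113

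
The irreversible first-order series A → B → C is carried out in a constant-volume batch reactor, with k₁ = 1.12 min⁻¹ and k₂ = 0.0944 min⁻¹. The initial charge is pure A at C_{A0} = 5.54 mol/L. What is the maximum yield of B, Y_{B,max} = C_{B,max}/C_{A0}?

0.796

For a first-order series the maximum intermediate yield is C_{B,max}/C_{A0} = (k₁/k₂)^[k₂/(k₂−k₁)].
= (1.12/0.0944)^(0.0944/(0.0944−1.12)) = (11.86)^(-0.09204) = 0.7964.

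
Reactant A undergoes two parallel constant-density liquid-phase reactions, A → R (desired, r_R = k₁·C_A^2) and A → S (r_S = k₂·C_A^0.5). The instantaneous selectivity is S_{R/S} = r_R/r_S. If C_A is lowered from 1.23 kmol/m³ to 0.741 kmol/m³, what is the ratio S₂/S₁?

0.468

S_{R/S} = (k₁/k₂)·C_A^1.5, so S₂/S₁ = (C_{A,2}/C_{A,1})^1.5.
= (0.741/1.23)^1.5 = (0.6024)^1.5 = 0.468.
Selectivity toward R falls as C_A falls — high-concentration operation is favoured.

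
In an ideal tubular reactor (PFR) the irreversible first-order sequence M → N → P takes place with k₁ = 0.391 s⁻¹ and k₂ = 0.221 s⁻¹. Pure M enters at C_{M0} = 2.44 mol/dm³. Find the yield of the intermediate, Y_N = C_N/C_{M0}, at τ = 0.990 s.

For first-order series with pure M initially, C_N(τ) = k₁C_{M0}/(k₂−k₁)·(e^(−k₁τ) − e^(−k₂τ)).
e^(−k₁τ) = e^(−0.391×0.990) = e^(−0.3871) = 0.6790; e^(−k₂τ) = e^(−0.2188) = 0.8035.
C_N = 0.391×2.44/(0.221−0.391) × (0.6790−0.8035) = (-5.612)×(-0.1245) = 0.6985 mol/dm³.
Y_N = C_N/C_{M0} = 0.6985/2.44 = 0.286.

0.286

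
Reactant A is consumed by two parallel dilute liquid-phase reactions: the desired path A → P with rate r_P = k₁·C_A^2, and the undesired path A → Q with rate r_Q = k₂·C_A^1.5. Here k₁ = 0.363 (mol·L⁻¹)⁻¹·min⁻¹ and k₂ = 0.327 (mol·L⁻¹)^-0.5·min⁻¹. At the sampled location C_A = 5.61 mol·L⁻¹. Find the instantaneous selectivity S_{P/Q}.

2.63

S_{P/Q} = r_P/r_Q = (k₁·C_A^2)/(k₂·C_A^1.5) = (k₁/k₂)·C_A^0.5.
= (0.363×5.610^2) / (0.327×5.610^1.5) = 11.42/4.345 = 2.63.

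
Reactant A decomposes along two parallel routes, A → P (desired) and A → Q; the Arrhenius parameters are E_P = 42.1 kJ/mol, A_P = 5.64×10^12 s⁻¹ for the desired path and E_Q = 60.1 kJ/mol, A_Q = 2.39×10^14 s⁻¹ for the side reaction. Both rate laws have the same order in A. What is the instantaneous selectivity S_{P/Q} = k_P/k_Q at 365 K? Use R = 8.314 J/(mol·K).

8.89

k_P/k_Q = (A_P/A_Q)·exp[−(E_P−E_Q)/(RT)] = (A_P/A_Q)·exp[(E_Q−E_P)/(RT)].
(E_Q−E_P)/(RT) = (60.1−42.1)×10³/(8.314×365) = 18000/3035 = 5.932.
k_P/k_Q = (5.64×10^12/2.39×10^14)·exp(5.932) = 0.02360 × 376.7 = 8.89.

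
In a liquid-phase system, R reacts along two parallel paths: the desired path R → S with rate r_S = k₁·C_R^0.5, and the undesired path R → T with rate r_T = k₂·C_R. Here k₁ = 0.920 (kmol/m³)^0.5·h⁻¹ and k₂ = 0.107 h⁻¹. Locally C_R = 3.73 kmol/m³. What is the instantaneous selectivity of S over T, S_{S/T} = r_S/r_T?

S_{S/T} = r_S/r_T = (k₁·C_R^0.5)/(k₂·C_R) = (k₁/k₂)·C_R^-0.5.
= (0.920×3.730^0.5) / (0.107×3.730) = 1.777/0.3991 = 4.45.

4.45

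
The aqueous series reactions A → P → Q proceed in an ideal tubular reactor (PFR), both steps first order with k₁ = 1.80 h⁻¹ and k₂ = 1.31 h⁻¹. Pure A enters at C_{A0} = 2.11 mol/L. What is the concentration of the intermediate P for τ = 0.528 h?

0.885 mol/L

The intermediate concentration in a first-order A→B→C sequence is C_P = k₁C_{A0}(e^(−k₁τ) − e^(−k₂τ))/(k₂−k₁).
e^(−k₁τ) = e^(−1.80×0.528) = e^(−0.9504) = 0.3866; e^(−k₂τ) = e^(−0.6917) = 0.5007.
C_P = 1.80×2.11/(1.31−1.80) × (0.3866−0.5007) = (-7.751)×(-0.1141) = 0.8848 mol/L.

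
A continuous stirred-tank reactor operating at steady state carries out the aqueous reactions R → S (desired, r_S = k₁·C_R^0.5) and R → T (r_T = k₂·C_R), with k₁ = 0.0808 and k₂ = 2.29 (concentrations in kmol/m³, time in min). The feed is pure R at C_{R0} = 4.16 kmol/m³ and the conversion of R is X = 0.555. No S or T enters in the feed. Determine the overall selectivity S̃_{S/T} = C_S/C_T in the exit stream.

0.0259

Exit C_R = C_{R0}(1−X) = 4.16×0.445 = 1.851 kmol/m³.
In a CSTR the entire volume is at exit conditions, so r_S = 0.0808×1.851^0.5 = 0.1099 and r_T = 2.29×1.851 = 4.239.
Overall selectivity = C_S/C_T = r_Sτ/(r_Tτ) = r_S/r_T = 0.0259.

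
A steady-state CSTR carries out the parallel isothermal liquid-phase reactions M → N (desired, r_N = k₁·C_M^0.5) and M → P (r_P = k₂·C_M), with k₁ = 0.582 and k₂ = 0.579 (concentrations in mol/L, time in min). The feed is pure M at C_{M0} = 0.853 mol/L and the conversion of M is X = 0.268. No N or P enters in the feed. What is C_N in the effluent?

0.128 mol/L

Exit C_M = C_{M0}(1−X) = 0.853×0.732 = 0.6244 mol/L.
A CSTR operates uniformly at the exit composition, giving r_N = 0.4599 and r_P = 0.3615 (each k·C_M^n at C_M = 0.6244).
Fraction of consumed M going to N: r_N/(r_N+r_P) = 0.5599.
C_N = 0.5599·C_{M0}·X = 0.5599×0.853×0.268 = 0.128 mol/L.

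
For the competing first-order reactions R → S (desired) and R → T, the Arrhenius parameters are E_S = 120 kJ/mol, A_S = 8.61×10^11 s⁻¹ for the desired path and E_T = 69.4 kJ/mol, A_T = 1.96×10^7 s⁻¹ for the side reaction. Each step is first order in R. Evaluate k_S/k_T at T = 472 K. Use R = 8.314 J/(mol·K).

k_S/k_T = (A_S/A_T)·exp[−(E_S−E_T)/(RT)] = (A_S/A_T)·exp[(E_T−E_S)/(RT)].
(E_T−E_S)/(RT) = (69.4−120)×10³/(8.314×472) = -50600/3924 = -12.89.
k_S/k_T = (8.61×10^11/1.96×10^7)·exp(-12.89) = 43929 × 2.512×10^-6 = 0.110.

0.110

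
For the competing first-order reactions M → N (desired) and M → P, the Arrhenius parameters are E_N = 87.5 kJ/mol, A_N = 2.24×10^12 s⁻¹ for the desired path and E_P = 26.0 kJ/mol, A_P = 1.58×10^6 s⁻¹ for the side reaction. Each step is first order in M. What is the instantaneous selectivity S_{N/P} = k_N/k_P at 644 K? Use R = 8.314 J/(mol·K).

With equal orders, S_{N/P} = k_N/k_P = (A_N/A_P)·exp[(E_P−E_N)/(RT)].
(E_P−E_N)/(RT) = (26.0−87.5)×10³/(8.314×644) = -61500/5354 = -11.49.
k_N/k_P = (2.24×10^12/1.58×10^6)·exp(-11.49) = 1.418×10^6 × 1.027×10^-5 = 14.6.

14.6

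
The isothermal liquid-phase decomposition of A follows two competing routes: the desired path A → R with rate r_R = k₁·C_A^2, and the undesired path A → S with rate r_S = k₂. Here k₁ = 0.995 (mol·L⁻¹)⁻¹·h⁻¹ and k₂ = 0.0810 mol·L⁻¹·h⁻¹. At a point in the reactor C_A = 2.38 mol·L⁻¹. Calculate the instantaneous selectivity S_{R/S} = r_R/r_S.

69.6

S_{R/S} = r_R/r_S = (k₁·C_A^2)/(k₂) = (k₁/k₂)·C_A^2.
= (0.995×2.380^2) / (0.0810) = 5.636/0.08100 = 69.6.
Since the desired path is higher order in A, keeping C_A high (PFR or concentrated feed) favours R.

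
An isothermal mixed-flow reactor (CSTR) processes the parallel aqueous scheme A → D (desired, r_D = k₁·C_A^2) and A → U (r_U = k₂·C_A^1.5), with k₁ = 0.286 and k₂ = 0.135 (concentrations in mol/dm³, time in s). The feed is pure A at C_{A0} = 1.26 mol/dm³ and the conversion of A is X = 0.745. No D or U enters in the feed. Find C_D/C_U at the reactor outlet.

1.20

Exit C_A = C_{A0}(1−X) = 1.26×0.255 = 0.3213 mol/dm³.
In a CSTR the entire volume is at exit conditions, so r_D = 0.286×0.3213^2 = 0.02952 and r_U = 0.135×0.3213^1.5 = 0.02459.
Overall selectivity = C_D/C_U = r_Dτ/(r_Uτ) = r_D/r_U = 1.20.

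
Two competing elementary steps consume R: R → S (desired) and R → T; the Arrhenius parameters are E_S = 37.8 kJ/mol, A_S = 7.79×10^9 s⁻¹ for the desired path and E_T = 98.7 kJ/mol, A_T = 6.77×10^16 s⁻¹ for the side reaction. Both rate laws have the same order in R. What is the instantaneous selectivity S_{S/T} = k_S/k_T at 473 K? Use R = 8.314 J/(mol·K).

Since both paths have the same order in R, the concentration cancels and S_{S/T} = k_S/k_T = (A_S/A_T)·exp[(E_T−E_S)/(RT)].
(E_T−E_S)/(RT) = (98.7−37.8)×10³/(8.314×473) = 60900/3933 = 15.49.
k_S/k_T = (7.79×10^9/6.77×10^16)·exp(15.49) = 1.151×10^-7 × 5.316×10^6 = 0.612.
Since E_S < E_T, lowering the temperature improves selectivity toward S.

0.612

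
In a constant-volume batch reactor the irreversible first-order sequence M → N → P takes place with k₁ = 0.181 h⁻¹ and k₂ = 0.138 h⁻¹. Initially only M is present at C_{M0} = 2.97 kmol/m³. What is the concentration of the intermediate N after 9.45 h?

For first-order series with pure M initially, C_N(t) = k₁C_{M0}/(k₂−k₁)·(e^(−k₁t) − e^(−k₂t)).
e^(−k₁t) = e^(−0.181×9.45) = e^(−1.710) = 0.1808; e^(−k₂t) = e^(−1.304) = 0.2714.
C_N = 0.181×2.97/(0.138−0.181) × (0.1808−0.2714) = (-12.50)×(-0.09063) = 1.133 kmol/m³.

1.13 kmol/m³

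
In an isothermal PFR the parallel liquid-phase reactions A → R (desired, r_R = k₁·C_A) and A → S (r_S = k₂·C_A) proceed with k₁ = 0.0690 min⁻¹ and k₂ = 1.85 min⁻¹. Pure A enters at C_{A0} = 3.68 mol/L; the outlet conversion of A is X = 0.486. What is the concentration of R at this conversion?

C_A = C_{A0}(1−X) = 1.892 mol/L.
Both paths are first order in A, so the instantaneous fraction to R is constant: dC_R/d(−C_A) = k₁/(k₁+k₂) = 0.03596.
C_R = 0.03596·(C_{A0}−C_A) = 0.03596×1.788 = 0.0643 mol/L.

0.0643 mol/L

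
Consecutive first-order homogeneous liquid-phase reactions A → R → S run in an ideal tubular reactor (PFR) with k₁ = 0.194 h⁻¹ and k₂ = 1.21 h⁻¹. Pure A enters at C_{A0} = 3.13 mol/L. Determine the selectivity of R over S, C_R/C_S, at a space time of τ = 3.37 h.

For first-order series with pure A initially, C_R(τ) = k₁C_{A0}/(k₂−k₁)·(e^(−k₁τ) − e^(−k₂τ)).
e^(−k₁τ) = e^(−0.194×3.37) = e^(−0.6538) = 0.5201; e^(−k₂τ) = e^(−4.078) = 0.01695.
C_R = 0.194×3.13/(1.21−0.194) × (0.5201−0.01695) = 0.5977×0.5031 = 0.3007 mol/L.
C_A = C_{A0}e^(−k₁τ) = 1.628 mol/L, so C_S = C_{A0}−C_A−C_R = 1.201 mol/L; C_R/C_S = 0.250.

0.250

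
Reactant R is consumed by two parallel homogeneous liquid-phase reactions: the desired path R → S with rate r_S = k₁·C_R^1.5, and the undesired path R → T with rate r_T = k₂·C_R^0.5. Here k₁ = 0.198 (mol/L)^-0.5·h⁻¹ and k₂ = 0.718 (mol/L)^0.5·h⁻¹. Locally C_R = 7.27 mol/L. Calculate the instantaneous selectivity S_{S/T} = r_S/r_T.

2.00

S_{S/T} = r_S/r_T = (k₁·C_R^1.5)/(k₂·C_R^0.5) = (k₁/k₂)·C_R.
= (0.198×7.270^1.5) / (0.718×7.270^0.5) = 3.881/1.936 = 2.00.
Since the desired path is higher order in R, keeping C_R high (PFR or concentrated feed) favours S.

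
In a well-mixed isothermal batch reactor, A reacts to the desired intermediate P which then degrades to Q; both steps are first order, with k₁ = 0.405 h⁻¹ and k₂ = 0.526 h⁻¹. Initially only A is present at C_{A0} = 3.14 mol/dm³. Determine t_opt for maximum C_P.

2.16 h

The intermediate peaks when r₁ = r₂, i.e. k₁e^(−k₁t) = k₂e^(−k₂t), giving t_opt = ln(k₂/k₁)/(k₂−k₁).
= ln(0.526/0.405)/(0.526−0.405) = ln(1.299)/0.1210 = 0.2614/0.1210 = 2.16 h.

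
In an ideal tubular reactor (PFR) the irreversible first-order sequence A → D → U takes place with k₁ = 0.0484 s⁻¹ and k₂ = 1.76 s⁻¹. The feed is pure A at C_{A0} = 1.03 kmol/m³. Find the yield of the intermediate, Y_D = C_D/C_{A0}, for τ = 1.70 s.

The intermediate concentration in a first-order A→B→C sequence is C_D = k₁C_{A0}(e^(−k₁τ) − e^(−k₂τ))/(k₂−k₁).
e^(−k₁τ) = e^(−0.0484×1.70) = e^(−0.08228) = 0.9210; e^(−k₂τ) = e^(−2.992) = 0.05019.
C_D = 0.0484×1.03/(1.76−0.0484) × (0.9210−0.05019) = 0.02913×0.8708 = 0.02536 kmol/m³.
Y_D = C_D/C_{A0} = 0.02536/1.03 = 0.0246.

0.0246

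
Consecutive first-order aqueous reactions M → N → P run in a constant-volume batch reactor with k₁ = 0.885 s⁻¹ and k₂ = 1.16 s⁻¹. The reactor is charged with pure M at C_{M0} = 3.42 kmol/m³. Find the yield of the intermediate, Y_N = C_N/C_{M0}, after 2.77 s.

For first-order series with pure M initially, C_N(t) = k₁C_{M0}/(k₂−k₁)·(e^(−k₁t) − e^(−k₂t)).
e^(−k₁t) = e^(−0.885×2.77) = e^(−2.451) = 0.08617; e^(−k₂t) = e^(−3.213) = 0.04023.
C_N = 0.885×3.42/(1.16−0.885) × (0.08617−0.04023) = 11.01×0.04594 = 0.5056 kmol/m³.
Y_N = C_N/C_{M0} = 0.5056/3.42 = 0.148.

0.148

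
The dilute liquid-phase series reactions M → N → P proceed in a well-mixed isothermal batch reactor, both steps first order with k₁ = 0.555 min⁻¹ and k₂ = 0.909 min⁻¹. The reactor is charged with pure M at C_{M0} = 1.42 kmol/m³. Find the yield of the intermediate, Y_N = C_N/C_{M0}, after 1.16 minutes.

0.277

For first-order series with pure M initially, C_N(t) = k₁C_{M0}/(k₂−k₁)·(e^(−k₁t) − e^(−k₂t)).
e^(−k₁t) = e^(−0.555×1.16) = e^(−0.6438) = 0.5253; e^(−k₂t) = e^(−1.054) = 0.3484.
C_N = 0.555×1.42/(0.909−0.555) × (0.5253−0.3484) = 2.226×0.1769 = 0.3938 kmol/m³.
Y_N = C_N/C_{M0} = 0.3938/1.42 = 0.277.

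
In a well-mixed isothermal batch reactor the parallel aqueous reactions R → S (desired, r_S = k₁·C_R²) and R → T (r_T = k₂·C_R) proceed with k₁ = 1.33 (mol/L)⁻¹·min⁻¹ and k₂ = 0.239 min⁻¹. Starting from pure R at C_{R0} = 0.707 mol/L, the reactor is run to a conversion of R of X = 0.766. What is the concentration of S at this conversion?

0.372 mol/L

C_R = C_{R0}(1−X) = 0.1654 mol/L.
Along a PFR/batch, dC_T/dC_R = −r_T/(r_S+r_T) = −k₂/(k₂+k₁·C_R).
Integrating from C_{R0} to C_R: C_T = (0.239/1.33)·ln[(0.239+1.33·0.707)/(0.239+1.33·0.165)] = 0.1797·ln(1.179/0.4590) = 0.1696 mol/L.
Then C_S = (C_{R0}−C_R) − C_T = 0.5416 − 0.1696 = 0.3720 mol/L.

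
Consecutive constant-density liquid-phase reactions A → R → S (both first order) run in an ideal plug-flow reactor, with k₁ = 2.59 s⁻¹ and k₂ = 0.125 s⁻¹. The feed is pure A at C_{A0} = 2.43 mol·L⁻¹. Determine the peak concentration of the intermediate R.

For a first-order series the maximum intermediate yield is C_{R,max}/C_{A0} = (k₁/k₂)^[k₂/(k₂−k₁)].
= (2.59/0.125)^(0.125/(0.125−2.59)) = (20.72)^(-0.05071) = 0.8575.
C_{R,max} = 0.8575×2.43 = 2.08 mol·L⁻¹.

2.08 mol·L⁻¹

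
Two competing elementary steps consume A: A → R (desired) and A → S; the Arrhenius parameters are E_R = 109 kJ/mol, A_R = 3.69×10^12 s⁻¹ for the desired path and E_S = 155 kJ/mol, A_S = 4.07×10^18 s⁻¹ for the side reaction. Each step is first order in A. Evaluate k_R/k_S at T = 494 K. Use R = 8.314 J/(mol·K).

With equal orders, S_{R/S} = k_R/k_S = (A_R/A_S)·exp[(E_S−E_R)/(RT)].
(E_S−E_R)/(RT) = (155−109)×10³/(8.314×494) = 46000/4107 = 11.20.
k_R/k_S = (3.69×10^12/4.07×10^18)·exp(11.20) = 9.066×10^-7 × 73136 = 0.0663.
Since E_R < E_S, lowering the temperature improves selectivity toward R.

0.0663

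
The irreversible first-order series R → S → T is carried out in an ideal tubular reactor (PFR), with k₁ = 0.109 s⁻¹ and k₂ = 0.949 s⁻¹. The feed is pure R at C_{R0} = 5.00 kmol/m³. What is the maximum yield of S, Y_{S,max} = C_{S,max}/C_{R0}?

For a first-order series the maximum intermediate yield is C_{S,max}/C_{R0} = (k₁/k₂)^[k₂/(k₂−k₁)].
= (0.109/0.949)^(0.949/(0.949−0.109)) = (0.1149)^(1.130) = 0.08674.

0.0867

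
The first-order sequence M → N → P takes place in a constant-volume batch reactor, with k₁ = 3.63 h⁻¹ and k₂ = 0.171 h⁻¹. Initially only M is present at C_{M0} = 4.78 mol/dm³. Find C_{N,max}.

For a first-order series the maximum intermediate yield is C_{N,max}/C_{M0} = (k₁/k₂)^[k₂/(k₂−k₁)].
= (3.63/0.171)^(0.171/(0.171−3.63)) = (21.23)^(-0.04944) = 0.8598.
C_{N,max} = 0.8598×4.78 = 4.11 mol/dm³.

4.11 mol/dm³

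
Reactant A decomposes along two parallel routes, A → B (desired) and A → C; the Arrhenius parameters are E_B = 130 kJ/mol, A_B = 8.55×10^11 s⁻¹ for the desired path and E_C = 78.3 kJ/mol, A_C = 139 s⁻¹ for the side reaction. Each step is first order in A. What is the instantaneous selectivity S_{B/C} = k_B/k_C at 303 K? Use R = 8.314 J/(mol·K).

7.52

Since both paths have the same order in A, the concentration cancels and S_{B/C} = k_B/k_C = (A_B/A_C)·exp[(E_C−E_B)/(RT)].
(E_C−E_B)/(RT) = (78.3−130)×10³/(8.314×303) = -51700/2519 = -20.52.
k_B/k_C = (8.55×10^11/139)·exp(-20.52) = 6.151×10^9 × 1.222×10^-9 = 7.52.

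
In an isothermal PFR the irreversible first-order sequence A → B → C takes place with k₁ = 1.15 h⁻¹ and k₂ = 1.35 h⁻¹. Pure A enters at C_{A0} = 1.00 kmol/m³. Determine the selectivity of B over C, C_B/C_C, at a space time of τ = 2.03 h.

0.259

The intermediate concentration in a first-order A→B→C sequence is C_B = k₁C_{A0}(e^(−k₁τ) − e^(−k₂τ))/(k₂−k₁).
e^(−k₁τ) = e^(−1.15×2.03) = e^(−2.334) = 0.09686; e^(−k₂τ) = e^(−2.740) = 0.06454.
C_B = 1.15×1.00/(1.35−1.15) × (0.09686−0.06454) = 5.750×0.03232 = 0.1858 kmol/m³.
C_A = C_{A0}e^(−k₁τ) = 0.09686 kmol/m³, so C_C = C_{A0}−C_A−C_B = 0.7173 kmol/m³; C_B/C_C = 0.259.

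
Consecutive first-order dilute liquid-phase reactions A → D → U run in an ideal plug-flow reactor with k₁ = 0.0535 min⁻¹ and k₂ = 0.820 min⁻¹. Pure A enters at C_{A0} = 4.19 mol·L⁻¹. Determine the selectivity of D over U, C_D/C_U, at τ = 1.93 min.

0.982

For first-order series with pure A initially, C_D(τ) = k₁C_{A0}/(k₂−k₁)·(e^(−k₁τ) − e^(−k₂τ)).
e^(−k₁τ) = e^(−0.0535×1.93) = e^(−0.1033) = 0.9019; e^(−k₂τ) = e^(−1.583) = 0.2054.
C_D = 0.0535×4.19/(0.820−0.0535) × (0.9019−0.2054) = 0.2925×0.6965 = 0.2037 mol·L⁻¹.
C_A = C_{A0}e^(−k₁τ) = 3.779 mol·L⁻¹, so C_U = C_{A0}−C_A−C_D = 0.2074 mol·L⁻¹; C_D/C_U = 0.982.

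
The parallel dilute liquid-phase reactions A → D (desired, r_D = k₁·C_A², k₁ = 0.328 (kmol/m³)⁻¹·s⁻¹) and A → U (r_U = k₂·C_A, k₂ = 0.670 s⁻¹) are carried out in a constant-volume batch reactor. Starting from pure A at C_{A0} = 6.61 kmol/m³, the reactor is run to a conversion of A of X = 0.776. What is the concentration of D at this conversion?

3.29 kmol/m³

C_A = C_{A0}(1−X) = 1.481 kmol/m³.
Along a PFR/batch, dC_U/dC_A = −r_U/(r_D+r_U) = −k₂/(k₂+k₁·C_A).
Integrating from C_{A0} to C_A: C_U = (0.670/0.328)·ln[(0.670+0.328·6.61)/(0.670+0.328·1.48)] = 2.043·ln(2.838/1.156) = 1.835 kmol/m³.
Then C_D = (C_{A0}−C_A) − C_U = 5.129 − 1.835 = 3.294 kmol/m³.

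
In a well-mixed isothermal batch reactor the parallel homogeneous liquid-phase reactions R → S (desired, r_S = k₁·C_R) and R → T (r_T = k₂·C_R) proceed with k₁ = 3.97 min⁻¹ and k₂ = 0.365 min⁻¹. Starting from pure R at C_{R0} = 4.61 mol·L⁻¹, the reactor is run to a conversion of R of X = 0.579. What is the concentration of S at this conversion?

C_R = C_{R0}(1−X) = 1.941 mol·L⁻¹.
Both paths are first order in R, so the instantaneous fraction to S is constant: dC_S/d(−C_R) = k₁/(k₁+k₂) = 0.9158.
C_S = 0.9158·(C_{R0}−C_R) = 0.9158×2.669 = 2.44 mol·L⁻¹.

2.44 mol·L⁻¹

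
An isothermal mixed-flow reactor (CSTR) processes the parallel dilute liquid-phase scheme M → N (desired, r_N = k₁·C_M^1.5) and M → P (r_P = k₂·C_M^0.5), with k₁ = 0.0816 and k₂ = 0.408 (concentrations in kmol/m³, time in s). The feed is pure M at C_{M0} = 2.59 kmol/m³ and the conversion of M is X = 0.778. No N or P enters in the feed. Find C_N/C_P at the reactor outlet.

0.115

Exit C_M = C_{M0}(1−X) = 2.59×0.222 = 0.5750 kmol/m³.
A CSTR operates uniformly at the exit composition, giving r_N = 0.03558 and r_P = 0.3094 (each k·C_M^n at C_M = 0.5750).
Overall selectivity = C_N/C_P = r_Nτ/(r_Pτ) = r_N/r_P = 0.115.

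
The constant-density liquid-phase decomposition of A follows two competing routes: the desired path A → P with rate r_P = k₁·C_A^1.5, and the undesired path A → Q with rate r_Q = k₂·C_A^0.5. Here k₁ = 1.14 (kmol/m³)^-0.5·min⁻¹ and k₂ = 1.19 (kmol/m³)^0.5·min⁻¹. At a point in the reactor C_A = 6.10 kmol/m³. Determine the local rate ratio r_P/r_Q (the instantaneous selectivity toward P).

S_{P/Q} = r_P/r_Q = (k₁·C_A^1.5)/(k₂·C_A^0.5) = (k₁/k₂)·C_A.
= (1.14×6.100^1.5) / (1.19×6.100^0.5) = 17.18/2.939 = 5.84.

5.84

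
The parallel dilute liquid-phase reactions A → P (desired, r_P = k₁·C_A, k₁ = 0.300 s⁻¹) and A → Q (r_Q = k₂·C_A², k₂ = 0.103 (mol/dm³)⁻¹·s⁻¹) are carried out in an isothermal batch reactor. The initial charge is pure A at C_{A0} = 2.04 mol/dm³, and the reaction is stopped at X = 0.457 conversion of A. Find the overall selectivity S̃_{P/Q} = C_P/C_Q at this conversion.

1.87

C_A = C_{A0}(1−X) = 1.108 mol/dm³.
Along a PFR/batch, dC_P/dC_A = −r_P/(r_P+r_Q) = −k₁/(k₁+k₂·C_A).
Integrating from C_{A0} to C_A: C_P = (0.300/0.103)·ln[(0.300+0.103·2.04)/(0.300+0.103·1.11)] = 2.913·ln(0.5101/0.4141) = 0.6074 mol/dm³.
C_Q = (C_{A0}−C_A)−C_P = 0.3249 mol/dm³; S̃_{P/Q} = 0.6074/0.3249 = 1.87.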